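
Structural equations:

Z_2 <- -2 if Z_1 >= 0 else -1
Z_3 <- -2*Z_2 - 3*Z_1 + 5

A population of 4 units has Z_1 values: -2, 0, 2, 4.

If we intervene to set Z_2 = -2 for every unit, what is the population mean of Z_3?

6

do(Z_2=-2) breaks Z_2's dependence on Z_1. With Z_2=-2 fixed, Z_3 across the units is 15, 9, 3, -3, mean 6.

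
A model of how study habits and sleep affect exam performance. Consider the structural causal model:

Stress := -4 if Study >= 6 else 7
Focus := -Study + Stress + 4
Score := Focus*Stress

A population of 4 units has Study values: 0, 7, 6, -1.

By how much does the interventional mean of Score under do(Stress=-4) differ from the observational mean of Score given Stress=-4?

-14

Every unit gets Stress=-4 under the intervention. Score values become 0, 28, 24, -4; E[Score|do(Stress=-4)] = 12.
E[Score|Stress=-4] averages over only the 2 units with Stress=-4 (Study = 7, 6): Score = 28, 24, mean 26.
Difference = 12 − 26 = -14.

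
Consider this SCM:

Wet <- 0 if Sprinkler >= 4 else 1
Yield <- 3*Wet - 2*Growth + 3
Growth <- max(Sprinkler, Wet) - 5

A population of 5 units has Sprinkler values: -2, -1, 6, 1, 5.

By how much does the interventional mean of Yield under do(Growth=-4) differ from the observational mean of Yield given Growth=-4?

Every unit gets Growth=-4 under the intervention. Yield values become 14, 14, 11, 14, 11; E[Yield|do(Growth=-4)] = 12.8.
Conditioning on Growth=-4 selects the 3 unit(s) with Sprinkler ∈ {-2, -1, 1}. Their Yield values: 14, 14, 14. Mean = 14.
Difference = 12.8 − 14 = -1.2.

-1.2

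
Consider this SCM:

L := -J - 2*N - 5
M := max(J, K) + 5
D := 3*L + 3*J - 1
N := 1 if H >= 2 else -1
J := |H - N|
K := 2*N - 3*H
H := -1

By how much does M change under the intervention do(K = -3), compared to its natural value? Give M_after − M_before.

-1

The intervention breaks the incoming arrows to K: K := 2*N - 3*H no longer applies, and K = -3.
N = 1 if H >= 2 else -1  [with H=-1]  = -1
J = |H - N|  [with H=-1, N=-1]  = 0
M = max(J, K) + 5  [with J=0, K=-3]  = 5
Without intervention: N = 1 if H >= 2 else -1  [with H=-1]  = -1; J = |H - N|  [with H=-1, N=-1]  = 0; K = 2*N - 3*H  [with N=-1, H=-1]  = 1; M = max(J, K) + 5  [with J=0, K=1]  = 6.
Change = 5 − 6 = -1.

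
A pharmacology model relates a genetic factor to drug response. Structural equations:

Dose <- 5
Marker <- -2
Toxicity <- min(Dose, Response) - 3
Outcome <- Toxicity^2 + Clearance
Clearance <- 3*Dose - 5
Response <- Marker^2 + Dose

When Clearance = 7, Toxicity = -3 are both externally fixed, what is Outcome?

16

Setting Clearance = 7, Toxicity = -3 by intervention discards those variables' equations.
Outcome = Toxicity^2 + Clearance  [with Toxicity=-3, Clearance=7]  = 16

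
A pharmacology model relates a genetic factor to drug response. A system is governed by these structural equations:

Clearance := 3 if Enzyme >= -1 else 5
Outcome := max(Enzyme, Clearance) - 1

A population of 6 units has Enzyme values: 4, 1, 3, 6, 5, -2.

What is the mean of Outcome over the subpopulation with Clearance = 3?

Observing Clearance=3 restricts to units where Clearance's equation naturally yields 3: Enzyme ∈ {4, 1, 3, 6, 5}. In that subpopulation Outcome = 3, 2, 2, 5, 4, mean 3.2.

3.2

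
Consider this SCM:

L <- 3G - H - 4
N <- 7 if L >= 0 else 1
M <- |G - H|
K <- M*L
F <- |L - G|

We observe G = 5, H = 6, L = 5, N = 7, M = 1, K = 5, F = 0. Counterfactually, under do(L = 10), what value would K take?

10

The intervention breaks the incoming arrows to L: L <- 3G - H - 4 no longer applies, and L = 10.
M = |G - H|  [with G=5, H=6]  = 1
K = M*L  [with M=1, L=10]  = 10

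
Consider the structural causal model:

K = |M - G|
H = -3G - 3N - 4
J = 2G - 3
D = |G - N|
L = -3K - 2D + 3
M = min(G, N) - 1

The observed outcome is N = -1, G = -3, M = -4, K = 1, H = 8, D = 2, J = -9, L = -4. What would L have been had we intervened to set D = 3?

Intervening sets D = 3 and removes its equation (D = |G - N|).
M = min(G, N) - 1  [with G=-3, N=-1]  = -4
K = |M - G|  [with M=-4, G=-3]  = 1
L = -3K - 2D + 3  [with K=1, D=3]  = -6

-6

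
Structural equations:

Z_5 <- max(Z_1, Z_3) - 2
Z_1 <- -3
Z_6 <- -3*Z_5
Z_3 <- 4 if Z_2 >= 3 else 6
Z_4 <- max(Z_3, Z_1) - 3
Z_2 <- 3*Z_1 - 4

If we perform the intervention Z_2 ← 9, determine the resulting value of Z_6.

-6

Under do(Z_2=9), the mechanism Z_2 <- 3*Z_1 - 4 is discarded; Z_2 is fixed at 9.
Z_3 = 4 if Z_2 >= 3 else 6  [with Z_2=9]  = 4
Z_5 = max(Z_1, Z_3) - 2  [with Z_1=-3, Z_3=4]  = 2
Z_6 = -3*Z_5  [with Z_5=2]  = -6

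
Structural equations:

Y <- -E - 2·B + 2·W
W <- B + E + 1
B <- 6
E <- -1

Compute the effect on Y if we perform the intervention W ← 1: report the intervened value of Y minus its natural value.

-10

The intervention breaks the incoming arrows to W: W <- B + E + 1 no longer applies, and W = 1.
Y = -E - 2·B + 2·W  [with E=-1, B=6, W=1]  = -9
Without intervention: W = B + E + 1  [with B=6, E=-1]  = 6; Y = -E - 2·B + 2·W  [with E=-1, B=6, W=6]  = 1.
Change = -9 − 1 = -10.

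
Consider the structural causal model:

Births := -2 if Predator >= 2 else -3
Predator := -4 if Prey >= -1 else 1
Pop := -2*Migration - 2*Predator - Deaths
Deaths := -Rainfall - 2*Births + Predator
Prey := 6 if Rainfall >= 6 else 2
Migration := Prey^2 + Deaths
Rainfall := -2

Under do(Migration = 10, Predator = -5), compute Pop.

Under do(Migration = 10, Predator = -5), each intervened variable's structural equation is replaced by its fixed value.
Births = -2 if Predator >= 2 else -3  [with Predator=-5]  = -3
Deaths = -Rainfall - 2*Births + Predator  [with Rainfall=-2, Births=-3, Predator=-5]  = 3
Pop = -2*Migration - 2*Predator - Deaths  [with Migration=10, Predator=-5, Deaths=3]  = -13

-13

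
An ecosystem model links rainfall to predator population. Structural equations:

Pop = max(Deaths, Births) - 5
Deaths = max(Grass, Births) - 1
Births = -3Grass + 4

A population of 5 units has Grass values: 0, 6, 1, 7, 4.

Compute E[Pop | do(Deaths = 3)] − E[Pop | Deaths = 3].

-0.3

Every unit gets Deaths=3 under the intervention. Pop values become -1, -2, -2, -2, -2; E[Pop|do(Deaths=3)] = -1.8.
Conditioning on Deaths=3 selects the 2 unit(s) with Grass ∈ {0, 4}. Their Pop values: -1, -2. Mean = -1.5.
Difference = -1.8 − (-1.5) = -0.3.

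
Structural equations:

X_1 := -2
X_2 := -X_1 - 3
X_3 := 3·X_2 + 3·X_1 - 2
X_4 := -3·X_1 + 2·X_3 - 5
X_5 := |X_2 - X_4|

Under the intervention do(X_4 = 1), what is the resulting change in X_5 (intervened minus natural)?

Intervening sets X_4 = 1 and removes its equation (X_4 := -3·X_1 + 2·X_3 - 5).
X_2 = -X_1 - 3  [with X_1=-2]  = -1
X_5 = |X_2 - X_4|  [with X_2=-1, X_4=1]  = 2
Without intervention: X_2 = -X_1 - 3  [with X_1=-2]  = -1; X_3 = 3·X_2 + 3·X_1 - 2  [with X_2=-1, X_1=-2]  = -11; X_4 = -3·X_1 + 2·X_3 - 5  [with X_1=-2, X_3=-11]  = -21; X_5 = |X_2 - X_4|  [with X_2=-1, X_4=-21]  = 20.
Change = 2 − 20 = -18.

-18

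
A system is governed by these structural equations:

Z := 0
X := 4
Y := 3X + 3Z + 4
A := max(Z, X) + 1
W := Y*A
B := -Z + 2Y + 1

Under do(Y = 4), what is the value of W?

do(Y=4) replaces the equation Y := 3X + 3Z + 4 with the constant Y = 4.
A = max(Z, X) + 1  [with Z=0, X=4]  = 5
W = Y*A  [with Y=4, A=5]  = 20

20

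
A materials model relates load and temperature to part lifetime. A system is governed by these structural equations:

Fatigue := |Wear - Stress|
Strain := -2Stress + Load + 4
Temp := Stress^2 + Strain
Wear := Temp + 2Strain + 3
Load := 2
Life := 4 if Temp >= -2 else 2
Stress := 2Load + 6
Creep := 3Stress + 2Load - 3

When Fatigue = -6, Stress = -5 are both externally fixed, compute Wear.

Under do(Fatigue = -6, Stress = -5), each intervened variable's structural equation is replaced by its fixed value.
Strain = -2Stress + Load + 4  [with Stress=-5, Load=2]  = 16
Temp = Stress^2 + Strain  [with Stress=-5, Strain=16]  = 41
Wear = Temp + 2Strain + 3  [with Temp=41, Strain=16]  = 76

76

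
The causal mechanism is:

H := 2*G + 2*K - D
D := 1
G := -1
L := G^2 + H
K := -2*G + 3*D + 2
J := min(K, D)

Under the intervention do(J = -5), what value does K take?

7

do(J=-5) replaces the equation J := min(K, D) with the constant J = -5.
K is not downstream of the intervention, so its value is determined by the original equations.
K = -2*G + 3*D + 2  [with G=-1, D=1]  = 7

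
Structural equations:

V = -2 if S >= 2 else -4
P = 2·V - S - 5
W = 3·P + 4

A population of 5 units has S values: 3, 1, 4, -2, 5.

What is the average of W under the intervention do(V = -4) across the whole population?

Under do(V=-4), V's equation is replaced by V=-4 for every unit. Per-unit W: -44, -38, -47, -29, -50. Mean = -41.6.

-41.6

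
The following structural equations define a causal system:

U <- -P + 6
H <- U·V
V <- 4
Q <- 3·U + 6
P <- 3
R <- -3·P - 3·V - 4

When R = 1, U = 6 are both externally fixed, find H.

Setting R = 1, U = 6 by intervention discards those variables' equations.
H = U·V  [with U=6, V=4]  = 24

24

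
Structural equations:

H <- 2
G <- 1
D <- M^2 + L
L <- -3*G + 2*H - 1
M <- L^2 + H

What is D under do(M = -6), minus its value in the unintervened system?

32

Intervening sets M = -6 and removes its equation (M <- L^2 + H).
L = -3*G + 2*H - 1  [with G=1, H=2]  = 0
D = M^2 + L  [with M=-6, L=0]  = 36
Without intervention: L = -3*G + 2*H - 1  [with G=1, H=2]  = 0; M = L^2 + H  [with L=0, H=2]  = 2; D = M^2 + L  [with M=2, L=0]  = 4.
Change = 36 − 4 = 32.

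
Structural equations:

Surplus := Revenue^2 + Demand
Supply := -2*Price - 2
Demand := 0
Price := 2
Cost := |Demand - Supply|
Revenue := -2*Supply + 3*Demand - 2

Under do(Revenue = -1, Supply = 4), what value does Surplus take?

The joint intervention fixes Revenue = -1, Supply = 4, removing each variable's own equation.
Surplus = Revenue^2 + Demand  [with Revenue=-1, Demand=0]  = 1

1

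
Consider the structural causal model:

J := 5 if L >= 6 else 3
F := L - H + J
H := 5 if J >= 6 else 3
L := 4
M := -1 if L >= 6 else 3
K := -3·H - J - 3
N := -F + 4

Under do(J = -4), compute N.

do(J=-4) replaces the equation J := 5 if L >= 6 else 3 with the constant J = -4.
H = 5 if J >= 6 else 3  [with J=-4]  = 3
F = L - H + J  [with L=4, H=3, J=-4]  = -3
N = -F + 4  [with F=-3]  = 7

7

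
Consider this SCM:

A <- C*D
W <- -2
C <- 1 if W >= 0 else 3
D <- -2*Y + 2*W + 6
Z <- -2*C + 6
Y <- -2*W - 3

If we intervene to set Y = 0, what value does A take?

6

Under do(Y=0), the mechanism Y <- -2*W - 3 is discarded; Y is fixed at 0.
D = -2*Y + 2*W + 6  [with Y=0, W=-2]  = 2
C = 1 if W >= 0 else 3  [with W=-2]  = 3
A = C*D  [with C=3, D=2]  = 6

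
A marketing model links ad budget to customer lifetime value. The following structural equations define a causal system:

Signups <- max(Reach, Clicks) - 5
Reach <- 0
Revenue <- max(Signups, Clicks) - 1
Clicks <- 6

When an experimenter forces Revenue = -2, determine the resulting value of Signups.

1

Under do(Revenue=-2), the mechanism Revenue <- max(Signups, Clicks) - 1 is discarded; Revenue is fixed at -2.
Since Signups is not a descendant of the intervened variable, it is unaffected.
Signups = max(Reach, Clicks) - 5  [with Reach=0, Clicks=6]  = 1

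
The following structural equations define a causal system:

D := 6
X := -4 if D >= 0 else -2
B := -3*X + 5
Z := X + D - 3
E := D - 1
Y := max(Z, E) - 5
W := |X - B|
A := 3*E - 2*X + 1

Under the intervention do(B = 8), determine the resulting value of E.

do(B=8) replaces the equation B := -3*X + 5 with the constant B = 8.
E is not downstream of the intervention, so its value is determined by the original equations.
E = D - 1  [with D=6]  = 5

5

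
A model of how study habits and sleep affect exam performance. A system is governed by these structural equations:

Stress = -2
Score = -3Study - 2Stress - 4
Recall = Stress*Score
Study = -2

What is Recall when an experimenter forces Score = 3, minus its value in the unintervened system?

The intervention breaks the incoming arrows to Score: Score = -3Study - 2Stress - 4 no longer applies, and Score = 3.
Recall = Stress*Score  [with Stress=-2, Score=3]  = -6
Without intervention: Score = -3Study - 2Stress - 4  [with Study=-2, Stress=-2]  = 6; Recall = Stress*Score  [with Stress=-2, Score=6]  = -12.
Change = -6 − (-12) = 6.

6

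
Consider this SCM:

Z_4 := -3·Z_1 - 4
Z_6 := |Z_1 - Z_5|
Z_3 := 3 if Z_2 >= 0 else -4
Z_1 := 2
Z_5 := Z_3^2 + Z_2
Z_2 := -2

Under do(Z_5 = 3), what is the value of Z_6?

The intervention breaks the incoming arrows to Z_5: Z_5 := Z_3^2 + Z_2 no longer applies, and Z_5 = 3.
Z_6 = |Z_1 - Z_5|  [with Z_1=2, Z_5=3]  = 1

1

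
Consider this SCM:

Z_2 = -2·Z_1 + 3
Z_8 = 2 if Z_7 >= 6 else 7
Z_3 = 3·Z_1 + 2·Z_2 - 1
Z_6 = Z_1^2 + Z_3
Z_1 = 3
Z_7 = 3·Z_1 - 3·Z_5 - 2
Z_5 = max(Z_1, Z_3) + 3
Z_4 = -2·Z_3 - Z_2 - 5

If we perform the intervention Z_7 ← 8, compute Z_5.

The intervention breaks the incoming arrows to Z_7: Z_7 = 3·Z_1 - 3·Z_5 - 2 no longer applies, and Z_7 = 8.
Z_5 is not downstream of the intervention, so its value is determined by the original equations.
Z_2 = -2·Z_1 + 3  [with Z_1=3]  = -3
Z_3 = 3·Z_1 + 2·Z_2 - 1  [with Z_1=3, Z_2=-3]  = 2
Z_5 = max(Z_1, Z_3) + 3  [with Z_1=3, Z_3=2]  = 6

6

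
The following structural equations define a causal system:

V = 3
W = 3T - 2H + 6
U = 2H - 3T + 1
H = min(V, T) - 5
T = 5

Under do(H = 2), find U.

do(H=2) replaces the equation H = min(V, T) - 5 with the constant H = 2.
U = 2H - 3T + 1  [with H=2, T=5]  = -10

-10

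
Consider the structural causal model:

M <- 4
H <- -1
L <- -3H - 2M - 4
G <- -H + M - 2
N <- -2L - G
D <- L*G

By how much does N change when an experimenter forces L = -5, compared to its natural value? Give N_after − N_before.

do(L=-5) replaces the equation L <- -3H - 2M - 4 with the constant L = -5.
G = -H + M - 2  [with H=-1, M=4]  = 3
N = -2L - G  [with L=-5, G=3]  = 7
Without intervention: L = -3H - 2M - 4  [with H=-1, M=4]  = -9; G = -H + M - 2  [with H=-1, M=4]  = 3; N = -2L - G  [with L=-9, G=3]  = 15.
Change = 7 − 15 = -8.

-8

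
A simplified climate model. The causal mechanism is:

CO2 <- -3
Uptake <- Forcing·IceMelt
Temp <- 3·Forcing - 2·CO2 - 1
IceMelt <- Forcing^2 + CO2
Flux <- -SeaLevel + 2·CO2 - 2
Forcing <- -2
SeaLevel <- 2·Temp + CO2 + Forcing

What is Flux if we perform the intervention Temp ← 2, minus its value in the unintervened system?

-6

The intervention breaks the incoming arrows to Temp: Temp <- 3·Forcing - 2·CO2 - 1 no longer applies, and Temp = 2.
SeaLevel = 2·Temp + CO2 + Forcing  [with Temp=2, CO2=-3, Forcing=-2]  = -1
Flux = -SeaLevel + 2·CO2 - 2  [with SeaLevel=-1, CO2=-3]  = -7
Without intervention: Temp = 3·Forcing - 2·CO2 - 1  [with Forcing=-2, CO2=-3]  = -1; SeaLevel = 2·Temp + CO2 + Forcing  [with Temp=-1, CO2=-3, Forcing=-2]  = -7; Flux = -SeaLevel + 2·CO2 - 2  [with SeaLevel=-7, CO2=-3]  = -1.
Change = -7 − (-1) = -6.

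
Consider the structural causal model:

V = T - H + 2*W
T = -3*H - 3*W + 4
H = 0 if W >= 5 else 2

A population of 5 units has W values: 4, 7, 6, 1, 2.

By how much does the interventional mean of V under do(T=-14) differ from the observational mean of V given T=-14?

do(T=-14) breaks T's dependence on W. With T=-14 fixed, V across the units is -8, 0, -2, -14, -12, mean -7.2.
E[V|T=-14] averages over only the 2 units with T=-14 (W = 4, 6): V = -8, -2, mean -5.
Difference = -7.2 − (-5) = -2.2.

-2.2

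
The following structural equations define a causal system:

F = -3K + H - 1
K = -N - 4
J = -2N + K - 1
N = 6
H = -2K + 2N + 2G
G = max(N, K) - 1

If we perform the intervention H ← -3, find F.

Under do(H=-3), the mechanism H = -2K + 2N + 2G is discarded; H is fixed at -3.
K = -N - 4  [with N=6]  = -10
F = -3K + H - 1  [with K=-10, H=-3]  = 26

26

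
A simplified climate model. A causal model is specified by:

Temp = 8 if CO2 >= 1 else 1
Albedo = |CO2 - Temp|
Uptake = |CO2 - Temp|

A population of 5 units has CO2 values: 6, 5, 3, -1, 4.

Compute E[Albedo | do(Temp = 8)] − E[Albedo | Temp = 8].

Under do(Temp=8), Temp's equation is replaced by Temp=8 for every unit. Per-unit Albedo: 2, 3, 5, 9, 4. Mean = 4.6.
Observing Temp=8 restricts to units where Temp's equation naturally yields 8: CO2 ∈ {6, 5, 3, 4}. In that subpopulation Albedo = 2, 3, 5, 4, mean 3.5.
Difference = 4.6 − 3.5 = 1.1.

1.1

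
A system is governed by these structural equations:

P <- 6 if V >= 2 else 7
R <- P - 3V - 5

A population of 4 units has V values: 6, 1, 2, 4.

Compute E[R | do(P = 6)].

Every unit gets P=6 under the intervention. R values become -17, -2, -5, -11; E[R|do(P=6)] = -8.75.

-8.75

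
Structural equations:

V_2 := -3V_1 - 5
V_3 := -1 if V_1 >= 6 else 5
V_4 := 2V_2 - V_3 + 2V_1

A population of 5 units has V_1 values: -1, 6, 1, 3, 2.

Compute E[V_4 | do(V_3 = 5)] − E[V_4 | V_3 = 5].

Every unit gets V_3=5 under the intervention. V_4 values become -11, -39, -19, -27, -23; E[V_4|do(V_3=5)] = -23.8.
Conditioning on V_3=5 selects the 4 unit(s) with V_1 ∈ {-1, 1, 3, 2}. Their V_4 values: -11, -19, -27, -23. Mean = -20.
Difference = -23.8 − (-20) = -3.8.

-3.8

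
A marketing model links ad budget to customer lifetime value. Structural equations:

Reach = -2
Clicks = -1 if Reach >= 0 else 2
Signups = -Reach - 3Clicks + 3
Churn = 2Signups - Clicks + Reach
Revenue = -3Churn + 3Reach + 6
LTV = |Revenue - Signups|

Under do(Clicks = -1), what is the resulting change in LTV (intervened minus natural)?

34

Under do(Clicks=-1), the mechanism Clicks = -1 if Reach >= 0 else 2 is discarded; Clicks is fixed at -1.
Signups = -Reach - 3Clicks + 3  [with Reach=-2, Clicks=-1]  = 8
Churn = 2Signups - Clicks + Reach  [with Signups=8, Clicks=-1, Reach=-2]  = 15
Revenue = -3Churn + 3Reach + 6  [with Churn=15, Reach=-2]  = -45
LTV = |Revenue - Signups|  [with Revenue=-45, Signups=8]  = 53
Without intervention: Clicks = -1 if Reach >= 0 else 2  [with Reach=-2]  = 2; Signups = -Reach - 3Clicks + 3  [with Reach=-2, Clicks=2]  = -1; Churn = 2Signups - Clicks + Reach  [with Signups=-1, Clicks=2, Reach=-2]  = -6; Revenue = -3Churn + 3Reach + 6  [with Churn=-6, Reach=-2]  = 18; LTV = |Revenue - Signups|  [with Revenue=18, Signups=-1]  = 19.
Change = 53 − 19 = 34.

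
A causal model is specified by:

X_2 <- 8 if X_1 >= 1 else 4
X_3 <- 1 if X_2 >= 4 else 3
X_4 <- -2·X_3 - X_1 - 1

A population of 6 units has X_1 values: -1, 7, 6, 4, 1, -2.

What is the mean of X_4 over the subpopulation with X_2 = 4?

E[X_4|X_2=4] averages over only the 2 units with X_2=4 (X_1 = -1, -2): X_4 = -2, -1, mean -1.5.

-1.5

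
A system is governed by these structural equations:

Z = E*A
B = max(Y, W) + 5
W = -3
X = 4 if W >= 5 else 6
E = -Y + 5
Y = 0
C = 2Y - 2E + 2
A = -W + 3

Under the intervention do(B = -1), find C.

-8

The intervention breaks the incoming arrows to B: B = max(Y, W) + 5 no longer applies, and B = -1.
C is not downstream of the intervention, so its value is determined by the original equations.
E = -Y + 5  [with Y=0]  = 5
C = 2Y - 2E + 2  [with Y=0, E=5]  = -8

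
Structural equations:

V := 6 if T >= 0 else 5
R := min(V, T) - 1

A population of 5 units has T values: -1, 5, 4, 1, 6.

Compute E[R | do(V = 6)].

do(V=6) breaks V's dependence on T. With V=6 fixed, R across the units is -2, 4, 3, 0, 5, mean 2.

2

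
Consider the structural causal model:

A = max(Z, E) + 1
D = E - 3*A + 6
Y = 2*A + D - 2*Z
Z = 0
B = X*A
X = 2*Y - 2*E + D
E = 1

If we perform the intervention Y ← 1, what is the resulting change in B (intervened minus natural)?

Under do(Y=1), the mechanism Y = 2*A + D - 2*Z is discarded; Y is fixed at 1.
A = max(Z, E) + 1  [with Z=0, E=1]  = 2
D = E - 3*A + 6  [with E=1, A=2]  = 1
X = 2*Y - 2*E + D  [with Y=1, E=1, D=1]  = 1
B = X*A  [with X=1, A=2]  = 2
Without intervention: A = max(Z, E) + 1  [with Z=0, E=1]  = 2; D = E - 3*A + 6  [with E=1, A=2]  = 1; Y = 2*A + D - 2*Z  [with A=2, D=1, Z=0]  = 5; X = 2*Y - 2*E + D  [with Y=5, E=1, D=1]  = 9; B = X*A  [with X=9, A=2]  = 18.
Change = 2 − 18 = -16.

-16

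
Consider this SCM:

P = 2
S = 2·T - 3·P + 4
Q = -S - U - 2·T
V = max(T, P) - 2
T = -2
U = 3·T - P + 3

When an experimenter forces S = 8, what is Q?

1

Under do(S=8), the mechanism S = 2·T - 3·P + 4 is discarded; S is fixed at 8.
U = 3·T - P + 3  [with T=-2, P=2]  = -5
Q = -S - U - 2·T  [with S=8, U=-5, T=-2]  = 1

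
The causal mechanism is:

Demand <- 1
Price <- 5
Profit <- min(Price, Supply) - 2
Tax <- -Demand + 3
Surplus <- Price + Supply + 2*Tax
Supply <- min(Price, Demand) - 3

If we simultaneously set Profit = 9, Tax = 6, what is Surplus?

15

Setting Profit = 9, Tax = 6 by intervention discards those variables' equations.
Supply = min(Price, Demand) - 3  [with Price=5, Demand=1]  = -2
Surplus = Price + Supply + 2*Tax  [with Price=5, Supply=-2, Tax=6]  = 15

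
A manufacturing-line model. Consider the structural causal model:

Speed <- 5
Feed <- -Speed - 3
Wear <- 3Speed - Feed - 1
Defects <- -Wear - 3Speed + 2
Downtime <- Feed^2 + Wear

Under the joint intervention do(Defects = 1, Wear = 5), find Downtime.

69

The joint intervention fixes Defects = 1, Wear = 5, removing each variable's own equation.
Feed = -Speed - 3  [with Speed=5]  = -8
Downtime = Feed^2 + Wear  [with Feed=-8, Wear=5]  = 69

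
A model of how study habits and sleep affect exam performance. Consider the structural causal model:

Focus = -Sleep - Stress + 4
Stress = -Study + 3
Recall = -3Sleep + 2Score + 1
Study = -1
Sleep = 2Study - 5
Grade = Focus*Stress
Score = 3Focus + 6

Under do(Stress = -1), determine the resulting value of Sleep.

-7

Under do(Stress=-1), the mechanism Stress = -Study + 3 is discarded; Stress is fixed at -1.
Since Sleep is not a descendant of the intervened variable, it is unaffected.
Sleep = 2Study - 5  [with Study=-1]  = -7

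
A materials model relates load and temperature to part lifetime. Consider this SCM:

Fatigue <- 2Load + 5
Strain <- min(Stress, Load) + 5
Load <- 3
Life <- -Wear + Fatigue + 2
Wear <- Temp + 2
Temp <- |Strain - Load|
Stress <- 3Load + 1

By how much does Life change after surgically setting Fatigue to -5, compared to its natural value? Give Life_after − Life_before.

-16

Intervening sets Fatigue = -5 and removes its equation (Fatigue <- 2Load + 5).
Stress = 3Load + 1  [with Load=3]  = 10
Strain = min(Stress, Load) + 5  [with Stress=10, Load=3]  = 8
Temp = |Strain - Load|  [with Strain=8, Load=3]  = 5
Wear = Temp + 2  [with Temp=5]  = 7
Life = -Wear + Fatigue + 2  [with Wear=7, Fatigue=-5]  = -10
Without intervention: Stress = 3Load + 1  [with Load=3]  = 10; Strain = min(Stress, Load) + 5  [with Stress=10, Load=3]  = 8; Temp = |Strain - Load|  [with Strain=8, Load=3]  = 5; Wear = Temp + 2  [with Temp=5]  = 7; Fatigue = 2Load + 5  [with Load=3]  = 11; Life = -Wear + Fatigue + 2  [with Wear=7, Fatigue=11]  = 6.
Change = -10 − 6 = -16.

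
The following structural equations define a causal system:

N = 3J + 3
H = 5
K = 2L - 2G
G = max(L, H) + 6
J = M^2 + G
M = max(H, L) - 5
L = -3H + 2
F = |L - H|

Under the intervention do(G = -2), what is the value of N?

The intervention breaks the incoming arrows to G: G = max(L, H) + 6 no longer applies, and G = -2.
L = -3H + 2  [with H=5]  = -13
M = max(H, L) - 5  [with H=5, L=-13]  = 0
J = M^2 + G  [with M=0, G=-2]  = -2
N = 3J + 3  [with J=-2]  = -3

-3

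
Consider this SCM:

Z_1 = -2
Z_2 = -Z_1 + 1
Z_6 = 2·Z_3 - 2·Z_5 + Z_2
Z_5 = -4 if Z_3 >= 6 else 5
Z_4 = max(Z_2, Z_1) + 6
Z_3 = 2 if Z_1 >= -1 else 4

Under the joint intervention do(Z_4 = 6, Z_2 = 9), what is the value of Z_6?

The joint intervention fixes Z_4 = 6, Z_2 = 9, removing each variable's own equation.
Z_3 = 2 if Z_1 >= -1 else 4  [with Z_1=-2]  = 4
Z_5 = -4 if Z_3 >= 6 else 5  [with Z_3=4]  = 5
Z_6 = 2·Z_3 - 2·Z_5 + Z_2  [with Z_3=4, Z_5=5, Z_2=9]  = 7

7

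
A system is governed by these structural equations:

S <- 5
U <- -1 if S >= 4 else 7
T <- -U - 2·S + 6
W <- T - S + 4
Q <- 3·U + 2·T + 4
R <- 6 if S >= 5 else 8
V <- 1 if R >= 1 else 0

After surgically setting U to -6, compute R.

Under do(U=-6), the mechanism U <- -1 if S >= 4 else 7 is discarded; U is fixed at -6.
No directed path runs from U to R, so R keeps its natural value.
R = 6 if S >= 5 else 8  [with S=5]  = 6

6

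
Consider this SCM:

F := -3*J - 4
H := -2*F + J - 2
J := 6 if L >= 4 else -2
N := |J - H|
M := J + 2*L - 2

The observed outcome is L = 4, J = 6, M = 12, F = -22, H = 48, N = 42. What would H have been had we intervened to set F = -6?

16

Intervening sets F = -6 and removes its equation (F := -3*J - 4).
J = 6 if L >= 4 else -2  [with L=4]  = 6
H = -2*F + J - 2  [with F=-6, J=6]  = 16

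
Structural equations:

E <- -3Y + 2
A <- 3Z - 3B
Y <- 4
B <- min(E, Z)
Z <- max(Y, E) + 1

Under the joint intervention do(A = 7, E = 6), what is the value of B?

Setting A = 7, E = 6 by intervention discards those variables' equations.
Z = max(Y, E) + 1  [with Y=4, E=6]  = 7
B = min(E, Z)  [with E=6, Z=7]  = 6

6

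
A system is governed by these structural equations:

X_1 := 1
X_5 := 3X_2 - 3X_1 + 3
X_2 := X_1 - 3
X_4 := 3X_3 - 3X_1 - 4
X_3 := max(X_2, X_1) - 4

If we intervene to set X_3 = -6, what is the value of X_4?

The intervention breaks the incoming arrows to X_3: X_3 := max(X_2, X_1) - 4 no longer applies, and X_3 = -6.
X_4 = 3X_3 - 3X_1 - 4  [with X_3=-6, X_1=1]  = -25

-25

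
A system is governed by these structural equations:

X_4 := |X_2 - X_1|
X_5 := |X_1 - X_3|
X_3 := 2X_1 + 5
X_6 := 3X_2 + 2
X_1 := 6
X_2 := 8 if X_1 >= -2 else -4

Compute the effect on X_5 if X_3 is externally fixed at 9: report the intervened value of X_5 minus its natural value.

do(X_3=9) replaces the equation X_3 := 2X_1 + 5 with the constant X_3 = 9.
X_5 = |X_1 - X_3|  [with X_1=6, X_3=9]  = 3
Without intervention: X_3 = 2X_1 + 5  [with X_1=6]  = 17; X_5 = |X_1 - X_3|  [with X_1=6, X_3=17]  = 11.
Change = 3 − 11 = -8.

-8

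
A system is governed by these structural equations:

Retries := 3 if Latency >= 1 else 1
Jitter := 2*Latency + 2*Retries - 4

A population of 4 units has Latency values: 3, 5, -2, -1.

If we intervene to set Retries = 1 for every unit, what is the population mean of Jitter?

The intervention sets Retries=1 in all 4 units regardless of Latency. Recomputing Jitter per unit gives 4, 8, -6, -4; average 0.5.

0.5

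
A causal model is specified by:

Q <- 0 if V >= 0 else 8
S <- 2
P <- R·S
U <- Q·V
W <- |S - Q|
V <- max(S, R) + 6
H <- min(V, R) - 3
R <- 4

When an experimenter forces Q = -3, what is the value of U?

-30

do(Q=-3) replaces the equation Q <- 0 if V >= 0 else 8 with the constant Q = -3.
V = max(S, R) + 6  [with S=2, R=4]  = 10
U = Q·V  [with Q=-3, V=10]  = -30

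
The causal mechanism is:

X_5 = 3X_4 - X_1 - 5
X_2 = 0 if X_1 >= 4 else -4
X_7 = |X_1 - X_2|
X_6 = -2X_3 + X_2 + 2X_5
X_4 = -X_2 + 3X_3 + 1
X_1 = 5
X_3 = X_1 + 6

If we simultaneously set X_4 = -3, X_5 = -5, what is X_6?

The joint intervention fixes X_4 = -3, X_5 = -5, removing each variable's own equation.
X_2 = 0 if X_1 >= 4 else -4  [with X_1=5]  = 0
X_3 = X_1 + 6  [with X_1=5]  = 11
X_6 = -2X_3 + X_2 + 2X_5  [with X_3=11, X_2=0, X_5=-5]  = -32

-32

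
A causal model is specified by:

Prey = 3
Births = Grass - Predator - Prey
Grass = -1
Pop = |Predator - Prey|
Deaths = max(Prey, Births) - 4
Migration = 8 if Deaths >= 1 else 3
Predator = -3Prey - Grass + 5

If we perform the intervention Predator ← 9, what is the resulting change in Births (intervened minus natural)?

The intervention breaks the incoming arrows to Predator: Predator = -3Prey - Grass + 5 no longer applies, and Predator = 9.
Births = Grass - Predator - Prey  [with Grass=-1, Predator=9, Prey=3]  = -13
Without intervention: Predator = -3Prey - Grass + 5  [with Prey=3, Grass=-1]  = -3; Births = Grass - Predator - Prey  [with Grass=-1, Predator=-3, Prey=3]  = -1.
Change = -13 − (-1) = -12.

-12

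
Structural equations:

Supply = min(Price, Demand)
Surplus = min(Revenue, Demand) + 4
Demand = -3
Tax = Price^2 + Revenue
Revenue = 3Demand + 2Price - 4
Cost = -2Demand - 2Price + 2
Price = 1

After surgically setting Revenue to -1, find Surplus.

1

Under do(Revenue=-1), the mechanism Revenue = 3Demand + 2Price - 4 is discarded; Revenue is fixed at -1.
Surplus = min(Revenue, Demand) + 4  [with Revenue=-1, Demand=-3]  = 1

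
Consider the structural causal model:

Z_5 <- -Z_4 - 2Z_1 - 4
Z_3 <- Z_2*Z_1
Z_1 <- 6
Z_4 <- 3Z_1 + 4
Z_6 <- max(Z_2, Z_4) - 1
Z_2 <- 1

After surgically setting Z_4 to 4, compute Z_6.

3

Under do(Z_4=4), the mechanism Z_4 <- 3Z_1 + 4 is discarded; Z_4 is fixed at 4.
Z_6 = max(Z_2, Z_4) - 1  [with Z_2=1, Z_4=4]  = 3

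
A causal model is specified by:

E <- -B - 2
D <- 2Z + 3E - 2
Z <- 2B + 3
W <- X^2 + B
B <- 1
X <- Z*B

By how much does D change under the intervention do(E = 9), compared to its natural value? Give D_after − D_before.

The intervention breaks the incoming arrows to E: E <- -B - 2 no longer applies, and E = 9.
Z = 2B + 3  [with B=1]  = 5
D = 2Z + 3E - 2  [with Z=5, E=9]  = 35
Without intervention: Z = 2B + 3  [with B=1]  = 5; E = -B - 2  [with B=1]  = -3; D = 2Z + 3E - 2  [with Z=5, E=-3]  = -1.
Change = 35 − (-1) = 36.

36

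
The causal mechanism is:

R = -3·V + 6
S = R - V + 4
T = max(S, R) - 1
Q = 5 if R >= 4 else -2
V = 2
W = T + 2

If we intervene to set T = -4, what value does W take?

-2

The intervention breaks the incoming arrows to T: T = max(S, R) - 1 no longer applies, and T = -4.
W = T + 2  [with T=-4]  = -2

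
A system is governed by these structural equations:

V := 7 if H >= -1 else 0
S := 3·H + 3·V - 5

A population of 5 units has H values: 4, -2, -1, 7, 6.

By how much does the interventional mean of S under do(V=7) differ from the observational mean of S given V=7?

-3.6

Under do(V=7), V's equation is replaced by V=7 for every unit. Per-unit S: 28, 10, 13, 37, 34. Mean = 24.4.
Conditioning on V=7 selects the 4 unit(s) with H ∈ {4, -1, 7, 6}. Their S values: 28, 13, 37, 34. Mean = 28.
Difference = 24.4 − 28 = -3.6.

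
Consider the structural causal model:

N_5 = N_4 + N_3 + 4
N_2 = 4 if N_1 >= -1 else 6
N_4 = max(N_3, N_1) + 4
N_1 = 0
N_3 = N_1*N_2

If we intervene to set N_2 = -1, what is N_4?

4

Under do(N_2=-1), the mechanism N_2 = 4 if N_1 >= -1 else 6 is discarded; N_2 is fixed at -1.
N_3 = N_1*N_2  [with N_1=0, N_2=-1]  = 0
N_4 = max(N_3, N_1) + 4  [with N_3=0, N_1=0]  = 4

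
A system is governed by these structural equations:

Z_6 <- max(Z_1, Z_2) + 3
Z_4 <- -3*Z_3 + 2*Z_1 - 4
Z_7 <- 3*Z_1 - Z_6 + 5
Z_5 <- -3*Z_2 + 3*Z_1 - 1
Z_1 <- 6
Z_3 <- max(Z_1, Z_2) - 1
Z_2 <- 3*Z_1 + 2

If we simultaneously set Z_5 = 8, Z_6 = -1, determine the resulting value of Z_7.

24

Under do(Z_5 = 8, Z_6 = -1), each intervened variable's structural equation is replaced by its fixed value.
Z_7 = 3*Z_1 - Z_6 + 5  [with Z_1=6, Z_6=-1]  = 24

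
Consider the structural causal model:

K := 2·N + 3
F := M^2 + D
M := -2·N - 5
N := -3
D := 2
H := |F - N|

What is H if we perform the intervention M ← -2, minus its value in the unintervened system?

3

do(M=-2) replaces the equation M := -2·N - 5 with the constant M = -2.
F = M^2 + D  [with M=-2, D=2]  = 6
H = |F - N|  [with F=6, N=-3]  = 9
Without intervention: M = -2·N - 5  [with N=-3]  = 1; F = M^2 + D  [with M=1, D=2]  = 3; H = |F - N|  [with F=3, N=-3]  = 6.
Change = 9 − 6 = 3.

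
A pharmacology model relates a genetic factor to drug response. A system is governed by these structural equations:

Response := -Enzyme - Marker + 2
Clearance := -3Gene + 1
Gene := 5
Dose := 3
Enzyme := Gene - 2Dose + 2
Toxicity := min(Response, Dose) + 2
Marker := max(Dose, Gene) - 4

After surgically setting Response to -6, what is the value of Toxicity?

-4

The intervention breaks the incoming arrows to Response: Response := -Enzyme - Marker + 2 no longer applies, and Response = -6.
Toxicity = min(Response, Dose) + 2  [with Response=-6, Dose=3]  = -4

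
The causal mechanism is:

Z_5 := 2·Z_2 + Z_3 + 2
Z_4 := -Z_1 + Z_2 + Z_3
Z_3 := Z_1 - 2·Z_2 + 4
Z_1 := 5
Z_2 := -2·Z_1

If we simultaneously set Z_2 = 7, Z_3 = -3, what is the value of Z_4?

-1

Setting Z_2 = 7, Z_3 = -3 by intervention discards those variables' equations.
Z_4 = -Z_1 + Z_2 + Z_3  [with Z_1=5, Z_2=7, Z_3=-3]  = -1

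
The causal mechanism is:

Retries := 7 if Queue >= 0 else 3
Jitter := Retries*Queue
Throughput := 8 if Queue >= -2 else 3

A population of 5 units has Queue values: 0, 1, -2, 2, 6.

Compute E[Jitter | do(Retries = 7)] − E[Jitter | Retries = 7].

Under do(Retries=7), Retries's equation is replaced by Retries=7 for every unit. Per-unit Jitter: 0, 7, -14, 14, 42. Mean = 9.8.
Conditioning on Retries=7 selects the 4 unit(s) with Queue ∈ {0, 1, 2, 6}. Their Jitter values: 0, 7, 14, 42. Mean = 15.75.
Difference = 9.8 − 15.75 = -5.95.

-5.95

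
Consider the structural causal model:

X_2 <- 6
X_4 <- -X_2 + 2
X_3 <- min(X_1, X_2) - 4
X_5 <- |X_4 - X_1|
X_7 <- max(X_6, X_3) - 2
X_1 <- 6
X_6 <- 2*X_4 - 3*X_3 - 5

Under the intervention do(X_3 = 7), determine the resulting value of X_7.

The intervention breaks the incoming arrows to X_3: X_3 <- min(X_1, X_2) - 4 no longer applies, and X_3 = 7.
X_4 = -X_2 + 2  [with X_2=6]  = -4
X_6 = 2*X_4 - 3*X_3 - 5  [with X_4=-4, X_3=7]  = -34
X_7 = max(X_6, X_3) - 2  [with X_6=-34, X_3=7]  = 5

5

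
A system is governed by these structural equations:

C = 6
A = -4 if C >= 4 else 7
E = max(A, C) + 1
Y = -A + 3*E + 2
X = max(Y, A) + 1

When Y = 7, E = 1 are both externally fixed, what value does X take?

8

The joint intervention fixes Y = 7, E = 1, removing each variable's own equation.
A = -4 if C >= 4 else 7  [with C=6]  = -4
X = max(Y, A) + 1  [with Y=7, A=-4]  = 8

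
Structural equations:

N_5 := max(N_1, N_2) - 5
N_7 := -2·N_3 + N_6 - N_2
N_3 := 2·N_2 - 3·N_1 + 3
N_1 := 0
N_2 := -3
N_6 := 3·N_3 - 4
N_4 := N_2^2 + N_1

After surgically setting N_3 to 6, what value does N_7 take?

The intervention breaks the incoming arrows to N_3: N_3 := 2·N_2 - 3·N_1 + 3 no longer applies, and N_3 = 6.
N_6 = 3·N_3 - 4  [with N_3=6]  = 14
N_7 = -2·N_3 + N_6 - N_2  [with N_3=6, N_6=14, N_2=-3]  = 5

5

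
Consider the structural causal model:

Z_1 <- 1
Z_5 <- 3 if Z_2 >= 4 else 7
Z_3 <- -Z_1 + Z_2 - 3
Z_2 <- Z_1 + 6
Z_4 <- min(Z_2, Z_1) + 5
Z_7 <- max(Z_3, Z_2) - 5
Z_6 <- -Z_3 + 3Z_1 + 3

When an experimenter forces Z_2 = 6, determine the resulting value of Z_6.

Under do(Z_2=6), the mechanism Z_2 <- Z_1 + 6 is discarded; Z_2 is fixed at 6.
Z_3 = -Z_1 + Z_2 - 3  [with Z_1=1, Z_2=6]  = 2
Z_6 = -Z_3 + 3Z_1 + 3  [with Z_3=2, Z_1=1]  = 4

4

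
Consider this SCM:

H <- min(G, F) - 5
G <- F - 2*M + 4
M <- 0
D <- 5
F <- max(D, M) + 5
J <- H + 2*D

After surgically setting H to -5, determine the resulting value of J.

5

The intervention breaks the incoming arrows to H: H <- min(G, F) - 5 no longer applies, and H = -5.
J = H + 2*D  [with H=-5, D=5]  = 5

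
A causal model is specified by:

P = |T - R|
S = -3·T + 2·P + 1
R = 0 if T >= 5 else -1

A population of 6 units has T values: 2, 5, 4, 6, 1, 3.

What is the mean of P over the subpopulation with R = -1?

Observing R=-1 restricts to units where R's equation naturally yields -1: T ∈ {2, 4, 1, 3}. In that subpopulation P = 3, 5, 2, 4, mean 3.5.

3.5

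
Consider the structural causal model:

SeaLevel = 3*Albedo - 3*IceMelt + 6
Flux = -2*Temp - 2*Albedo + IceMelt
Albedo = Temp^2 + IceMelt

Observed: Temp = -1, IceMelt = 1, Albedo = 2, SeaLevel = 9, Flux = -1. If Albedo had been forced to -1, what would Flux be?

5

do(Albedo=-1) replaces the equation Albedo = Temp^2 + IceMelt with the constant Albedo = -1.
Flux = -2*Temp - 2*Albedo + IceMelt  [with Temp=-1, Albedo=-1, IceMelt=1]  = 5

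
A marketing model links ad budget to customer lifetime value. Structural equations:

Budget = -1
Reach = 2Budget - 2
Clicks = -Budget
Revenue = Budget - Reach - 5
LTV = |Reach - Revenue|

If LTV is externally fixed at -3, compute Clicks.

do(LTV=-3) replaces the equation LTV = |Reach - Revenue| with the constant LTV = -3.
Clicks is not downstream of the intervention, so its value is determined by the original equations.
Clicks = -Budget  [with Budget=-1]  = 1

1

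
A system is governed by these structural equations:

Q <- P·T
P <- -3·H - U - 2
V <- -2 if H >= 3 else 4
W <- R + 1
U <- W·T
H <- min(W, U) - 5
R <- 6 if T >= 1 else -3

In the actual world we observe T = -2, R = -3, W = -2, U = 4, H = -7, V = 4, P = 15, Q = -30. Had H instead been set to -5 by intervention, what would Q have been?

do(H=-5) replaces the equation H <- min(W, U) - 5 with the constant H = -5.
R = 6 if T >= 1 else -3  [with T=-2]  = -3
W = R + 1  [with R=-3]  = -2
U = W·T  [with W=-2, T=-2]  = 4
P = -3·H - U - 2  [with H=-5, U=4]  = 9
Q = P·T  [with P=9, T=-2]  = -18

-18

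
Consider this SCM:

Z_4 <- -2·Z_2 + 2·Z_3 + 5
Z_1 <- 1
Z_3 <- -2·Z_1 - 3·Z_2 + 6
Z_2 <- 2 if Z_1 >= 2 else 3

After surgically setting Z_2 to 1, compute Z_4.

Under do(Z_2=1), the mechanism Z_2 <- 2 if Z_1 >= 2 else 3 is discarded; Z_2 is fixed at 1.
Z_3 = -2·Z_1 - 3·Z_2 + 6  [with Z_1=1, Z_2=1]  = 1
Z_4 = -2·Z_2 + 2·Z_3 + 5  [with Z_2=1, Z_3=1]  = 5

5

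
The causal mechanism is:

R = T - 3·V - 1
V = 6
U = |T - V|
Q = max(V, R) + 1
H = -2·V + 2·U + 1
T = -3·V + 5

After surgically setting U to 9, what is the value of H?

The intervention breaks the incoming arrows to U: U = |T - V| no longer applies, and U = 9.
H = -2·V + 2·U + 1  [with V=6, U=9]  = 7

7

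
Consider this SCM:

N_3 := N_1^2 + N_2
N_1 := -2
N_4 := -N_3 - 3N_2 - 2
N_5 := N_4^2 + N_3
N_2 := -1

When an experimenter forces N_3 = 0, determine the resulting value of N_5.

1

do(N_3=0) replaces the equation N_3 := N_1^2 + N_2 with the constant N_3 = 0.
N_4 = -N_3 - 3N_2 - 2  [with N_3=0, N_2=-1]  = 1
N_5 = N_4^2 + N_3  [with N_4=1, N_3=0]  = 1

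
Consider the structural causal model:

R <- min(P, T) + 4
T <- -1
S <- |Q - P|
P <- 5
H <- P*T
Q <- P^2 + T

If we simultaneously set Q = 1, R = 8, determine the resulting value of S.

Setting Q = 1, R = 8 by intervention discards those variables' equations.
S = |Q - P|  [with Q=1, P=5]  = 4

4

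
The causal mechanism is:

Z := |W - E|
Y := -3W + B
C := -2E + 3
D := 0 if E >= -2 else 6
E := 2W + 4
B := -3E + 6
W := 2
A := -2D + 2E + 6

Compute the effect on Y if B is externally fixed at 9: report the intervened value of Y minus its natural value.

27

The intervention breaks the incoming arrows to B: B := -3E + 6 no longer applies, and B = 9.
Y = -3W + B  [with W=2, B=9]  = 3
Without intervention: E = 2W + 4  [with W=2]  = 8; B = -3E + 6  [with E=8]  = -18; Y = -3W + B  [with W=2, B=-18]  = -24.
Change = 3 − (-24) = 27.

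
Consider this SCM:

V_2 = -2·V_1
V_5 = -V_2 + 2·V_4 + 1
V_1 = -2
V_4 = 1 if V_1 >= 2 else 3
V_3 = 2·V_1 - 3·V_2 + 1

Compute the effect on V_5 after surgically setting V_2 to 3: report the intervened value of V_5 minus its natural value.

do(V_2=3) replaces the equation V_2 = -2·V_1 with the constant V_2 = 3.
V_4 = 1 if V_1 >= 2 else 3  [with V_1=-2]  = 3
V_5 = -V_2 + 2·V_4 + 1  [with V_2=3, V_4=3]  = 4
Without intervention: V_2 = -2·V_1  [with V_1=-2]  = 4; V_4 = 1 if V_1 >= 2 else 3  [with V_1=-2]  = 3; V_5 = -V_2 + 2·V_4 + 1  [with V_2=4, V_4=3]  = 3.
Change = 4 − 3 = 1.

1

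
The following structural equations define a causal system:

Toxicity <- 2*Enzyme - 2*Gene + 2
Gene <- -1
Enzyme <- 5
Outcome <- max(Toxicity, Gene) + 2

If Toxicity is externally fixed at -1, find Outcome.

The intervention breaks the incoming arrows to Toxicity: Toxicity <- 2*Enzyme - 2*Gene + 2 no longer applies, and Toxicity = -1.
Outcome = max(Toxicity, Gene) + 2  [with Toxicity=-1, Gene=-1]  = 1

1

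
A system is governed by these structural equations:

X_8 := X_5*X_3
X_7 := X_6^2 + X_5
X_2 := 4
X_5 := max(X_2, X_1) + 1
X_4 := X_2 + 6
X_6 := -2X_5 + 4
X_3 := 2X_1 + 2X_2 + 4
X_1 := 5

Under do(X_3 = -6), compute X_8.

The intervention breaks the incoming arrows to X_3: X_3 := 2X_1 + 2X_2 + 4 no longer applies, and X_3 = -6.
X_5 = max(X_2, X_1) + 1  [with X_2=4, X_1=5]  = 6
X_8 = X_5*X_3  [with X_5=6, X_3=-6]  = -36

-36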